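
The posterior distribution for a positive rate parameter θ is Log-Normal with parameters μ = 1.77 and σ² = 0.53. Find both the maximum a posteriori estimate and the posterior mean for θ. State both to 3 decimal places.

MAP = 3.456; posterior mean = 7.652

Mode = exp(μ − σ²) = exp(1.24) = 3.456.
Mean = exp(μ + σ²/2) = exp(2.035) = 7.652.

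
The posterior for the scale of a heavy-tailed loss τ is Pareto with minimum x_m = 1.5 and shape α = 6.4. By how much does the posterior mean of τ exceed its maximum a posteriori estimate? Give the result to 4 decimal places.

0.2778

The Pareto density is strictly decreasing on [x_m, ∞), so the mode is x_m = 1.5000.
Mean = α·x_m/(α−1) = 6.4·1.5/5.4 = 1.7778.
Difference = 1.7778 − 1.5000 = 0.2778.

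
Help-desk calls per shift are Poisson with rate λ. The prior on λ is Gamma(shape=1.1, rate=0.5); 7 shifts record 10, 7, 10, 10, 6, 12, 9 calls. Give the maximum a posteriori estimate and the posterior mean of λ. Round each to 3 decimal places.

maximum a posteriori estimate = 8.547, posterior mean = 8.680

Σ counts = 64. Posterior: Gamma(shape = 1.1+64 = 65.1, rate = 0.5+7 = 7.5).
Mode = (α−1)/β = 64.1/7.5 = 8.547.
Mean = α/β = 65.1/7.5 = 8.680.
Mean > mode: the posterior has a right tail.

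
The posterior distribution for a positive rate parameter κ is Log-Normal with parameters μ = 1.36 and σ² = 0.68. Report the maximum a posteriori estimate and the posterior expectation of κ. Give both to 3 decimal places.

Mode = exp(μ − σ²) = exp(0.68) = 1.974.
Mean = exp(μ + σ²/2) = exp(1.700) = 5.474.
Right-skewed posterior ⇒ mode < mean.

MAP = 1.974, posterior mean = 5.474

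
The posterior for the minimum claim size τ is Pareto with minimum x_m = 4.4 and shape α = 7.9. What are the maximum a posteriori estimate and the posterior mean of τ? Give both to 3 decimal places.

maximum a posteriori estimate = 4.400, posterior mean = 5.038

The Pareto density is strictly decreasing on [x_m, ∞), so the mode is x_m = 4.400.
Mean = α·x_m/(α−1) = 7.9·4.4/6.9 = 5.038.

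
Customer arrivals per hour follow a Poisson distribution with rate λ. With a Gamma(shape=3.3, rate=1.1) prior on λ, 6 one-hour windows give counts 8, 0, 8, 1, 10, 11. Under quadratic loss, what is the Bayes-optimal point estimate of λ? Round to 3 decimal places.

5.817

Σ counts = 38. Posterior: Gamma(shape = 3.3+38 = 41.3, rate = 1.1+6 = 7.1).
Mode = (α−1)/β = 40.3/7.1 = 5.676.
Mean = α/β = 41.3/7.1 = 5.817.
Quadratic loss ⇒ the optimal estimator is the posterior mean.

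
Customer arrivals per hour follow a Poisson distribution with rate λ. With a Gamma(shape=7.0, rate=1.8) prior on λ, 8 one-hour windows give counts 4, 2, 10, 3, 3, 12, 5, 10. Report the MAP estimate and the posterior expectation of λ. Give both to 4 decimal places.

MAP = 5.6122, posterior mean = 5.7143

Σ counts = 49. Posterior: Gamma(shape = 7.0+49 = 56.0, rate = 1.8+8 = 9.8).
Mode = (α−1)/β = 55.0/9.8 = 5.6122.
Mean = α/β = 56.0/9.8 = 5.7143.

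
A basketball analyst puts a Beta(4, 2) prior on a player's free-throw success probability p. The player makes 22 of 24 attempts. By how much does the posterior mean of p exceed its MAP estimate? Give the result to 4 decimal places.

Posterior: Beta(4+22, 2+2) = Beta(26, 4).
Mode = (26−1)/(26+4−2) = 25/28 = 0.8929.
Mean = 26/(26+4) = 26/30 = 0.8667.
Difference = 0.8667 − 0.8929 = -0.0262.
The posterior is left-skewed, so the mode exceeds the mean.

-0.0262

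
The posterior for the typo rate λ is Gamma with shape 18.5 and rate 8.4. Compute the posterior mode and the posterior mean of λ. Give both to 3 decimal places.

Mode = (α−1)/β = 17.5/8.4 = 2.083.
Mean = α/β = 18.5/8.4 = 2.202.

MAP: 2.083. Posterior mean: 2.202.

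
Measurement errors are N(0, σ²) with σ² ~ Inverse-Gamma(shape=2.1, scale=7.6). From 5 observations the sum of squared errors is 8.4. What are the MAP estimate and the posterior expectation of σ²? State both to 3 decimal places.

Posterior: Inverse-Gamma(shape = 2.1+5/2 = 4.6, scale = 7.6+8.4/2 = 11.8).
Mode = β/(α+1) = 11.8/5.6 = 2.107.
Mean = β/(α−1) = 11.8/3.6 = 3.278.

MAP: 2.107. Posterior mean: 3.278.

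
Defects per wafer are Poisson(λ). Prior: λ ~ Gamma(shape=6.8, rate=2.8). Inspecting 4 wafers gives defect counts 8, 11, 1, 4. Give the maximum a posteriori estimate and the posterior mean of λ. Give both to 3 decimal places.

MAP: 4.382. Posterior mean: 4.529.

Σ counts = 24. Posterior: Gamma(shape = 6.8+24 = 30.8, rate = 2.8+4 = 6.8).
Mode = (α−1)/β = 29.8/6.8 = 4.382.
Mean = α/β = 30.8/6.8 = 4.529.
Mean > mode: the posterior has a right tail.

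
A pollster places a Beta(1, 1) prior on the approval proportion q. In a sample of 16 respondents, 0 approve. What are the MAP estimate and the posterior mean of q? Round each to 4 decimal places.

MAP: 0.0000. Posterior mean: 0.0556.

Posterior: Beta(1+0, 1+16) = Beta(1, 17).
Since α = 1 ≤ 1 and β > 1, the Beta density is monotone decreasing on [0,1]; the mode is at 0.
Mean = 1/(1+17) = 0.0556.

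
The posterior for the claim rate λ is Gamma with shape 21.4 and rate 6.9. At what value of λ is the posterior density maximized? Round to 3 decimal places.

Mode = (α−1)/β = 20.4/6.9 = 2.957.
Mean = α/β = 21.4/6.9 = 3.101.
This is the posterior mode — the MAP estimate.

2.957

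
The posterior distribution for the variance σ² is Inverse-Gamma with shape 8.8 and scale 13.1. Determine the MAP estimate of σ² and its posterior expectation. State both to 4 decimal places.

MAP = 1.3367; posterior mean = 1.6795

Mode = β/(α+1) = 13.1/9.8 = 1.3367.
Mean = β/(α−1) = 13.1/7.8 = 1.6795.
The mean is pulled above the mode by the posterior's right skew.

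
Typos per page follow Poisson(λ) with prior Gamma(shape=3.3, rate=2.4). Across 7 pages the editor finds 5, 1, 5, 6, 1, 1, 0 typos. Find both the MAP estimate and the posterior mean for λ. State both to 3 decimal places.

Σ counts = 19. Posterior: Gamma(shape = 3.3+19 = 22.3, rate = 2.4+7 = 9.4).
Mode = (α−1)/β = 21.3/9.4 = 2.266.
Mean = α/β = 22.3/9.4 = 2.372.

λ_MAP = 2.266, E[λ|data] = 2.372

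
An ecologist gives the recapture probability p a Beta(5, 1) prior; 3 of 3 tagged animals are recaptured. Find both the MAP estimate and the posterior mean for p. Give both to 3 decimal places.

Posterior: Beta(5+3, 1+0) = Beta(8, 1).
Since β = 1 ≤ 1 and α > 1, the Beta density is monotone increasing on [0,1]; the mode is at 1.
Mean = 8/(8+1) = 0.889.

MAP estimate = 1.000, posterior mean = 0.889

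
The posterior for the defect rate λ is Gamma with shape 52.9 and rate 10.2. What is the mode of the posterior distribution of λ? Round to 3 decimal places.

Mode = (α−1)/β = 51.9/10.2 = 5.088.
Mean = α/β = 52.9/10.2 = 5.186.
This is the posterior mode — the MAP estimate.

5.088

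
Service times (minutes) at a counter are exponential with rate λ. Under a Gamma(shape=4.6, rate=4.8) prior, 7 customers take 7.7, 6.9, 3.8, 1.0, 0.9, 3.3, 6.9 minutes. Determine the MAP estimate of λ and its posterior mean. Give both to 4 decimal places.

MAP estimate = 0.3003, posterior mean = 0.3286

Σ times = 30.5. Posterior: Gamma(shape = 4.6+7 = 11.6, rate = 4.8+30.5 = 35.3).
Mode = (α−1)/β = 10.6/35.3 = 0.3003.
Mean = α/β = 11.6/35.3 = 0.3286.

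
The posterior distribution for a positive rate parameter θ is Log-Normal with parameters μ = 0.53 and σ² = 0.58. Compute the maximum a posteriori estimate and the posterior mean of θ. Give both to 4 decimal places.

MAP: 0.9512. Posterior mean: 2.2705.

Mode = exp(μ − σ²) = exp(-0.05) = 0.9512.
Mean = exp(μ + σ²/2) = exp(0.820) = 2.2705.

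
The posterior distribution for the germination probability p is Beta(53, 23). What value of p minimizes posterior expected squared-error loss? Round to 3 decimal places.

0.697

Mode = (53−1)/(53+23−2) = 52/74 = 0.703.
Mean = 53/(53+23) = 53/76 = 0.697.
Squared-error loss ⇒ the optimal estimator is the posterior mean.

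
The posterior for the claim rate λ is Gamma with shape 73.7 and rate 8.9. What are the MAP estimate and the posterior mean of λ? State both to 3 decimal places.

MAP: 8.169. Posterior mean: 8.281.

Mode = (α−1)/β = 72.7/8.9 = 8.169.
Mean = α/β = 73.7/8.9 = 8.281.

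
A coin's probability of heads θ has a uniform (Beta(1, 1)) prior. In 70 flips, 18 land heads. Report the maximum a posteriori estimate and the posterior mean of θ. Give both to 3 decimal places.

MAP: 0.257. Posterior mean: 0.264.

Posterior: Beta(1+18, 1+52) = Beta(19, 53).
Mode = (19−1)/(19+53−2) = 18/70 = 0.257.
Mean = 19/(19+53) = 19/72 = 0.264.
The mean is pulled above the mode by the posterior's right skew.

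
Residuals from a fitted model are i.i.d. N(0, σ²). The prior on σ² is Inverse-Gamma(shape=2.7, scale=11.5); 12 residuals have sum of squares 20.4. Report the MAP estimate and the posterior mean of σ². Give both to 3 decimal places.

σ²_MAP = 2.237, E[σ²|data] = 2.818

Posterior: Inverse-Gamma(shape = 2.7+12/2 = 8.7, scale = 11.5+20.4/2 = 21.7).
Mode = β/(α+1) = 21.7/9.7 = 2.237.
Mean = β/(α−1) = 21.7/7.7 = 2.818.
The posterior is right-skewed, so the mean exceeds the mode.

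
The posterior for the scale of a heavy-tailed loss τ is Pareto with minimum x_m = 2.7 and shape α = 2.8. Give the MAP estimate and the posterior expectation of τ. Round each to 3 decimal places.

MAP: 2.700. Posterior mean: 4.200.

The Pareto density is strictly decreasing on [x_m, ∞), so the mode is x_m = 2.700.
Mean = α·x_m/(α−1) = 2.8·2.7/1.8 = 4.200.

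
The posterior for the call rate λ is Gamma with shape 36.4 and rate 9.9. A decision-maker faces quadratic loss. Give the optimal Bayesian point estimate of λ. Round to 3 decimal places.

3.677

Mode = (α−1)/β = 35.4/9.9 = 3.576.
Mean = α/β = 36.4/9.9 = 3.677.
Quadratic loss ⇒ the optimal estimator is the posterior mean.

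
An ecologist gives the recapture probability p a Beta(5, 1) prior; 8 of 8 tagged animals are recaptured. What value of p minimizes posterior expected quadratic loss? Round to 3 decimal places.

Posterior: Beta(5+8, 1+0) = Beta(13, 1).
Since β = 1 ≤ 1 and α > 1, the Beta density is monotone increasing on [0,1]; the mode is at 1.
Mean = 13/(13+1) = 0.929.
Quadratic loss ⇒ the optimal estimator is the posterior mean.

0.929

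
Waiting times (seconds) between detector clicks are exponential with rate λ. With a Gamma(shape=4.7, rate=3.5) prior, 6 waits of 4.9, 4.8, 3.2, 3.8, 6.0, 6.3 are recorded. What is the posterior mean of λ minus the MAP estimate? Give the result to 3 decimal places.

0.031

Σ times = 29.0. Posterior: Gamma(shape = 4.7+6 = 10.7, rate = 3.5+29.0 = 32.5).
Mode = (α−1)/β = 9.7/32.5 = 0.298.
Mean = α/β = 10.7/32.5 = 0.329.
Difference = 0.329 − 0.298 = 0.031.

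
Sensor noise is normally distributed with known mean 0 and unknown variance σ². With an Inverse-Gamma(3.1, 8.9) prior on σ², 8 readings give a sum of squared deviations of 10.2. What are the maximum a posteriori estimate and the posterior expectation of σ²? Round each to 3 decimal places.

MAP = 1.728, posterior mean = 2.295

Posterior: Inverse-Gamma(shape = 3.1+8/2 = 7.1, scale = 8.9+10.2/2 = 14.0).
Mode = β/(α+1) = 14.0/8.1 = 1.728.
Mean = β/(α−1) = 14.0/6.1 = 2.295.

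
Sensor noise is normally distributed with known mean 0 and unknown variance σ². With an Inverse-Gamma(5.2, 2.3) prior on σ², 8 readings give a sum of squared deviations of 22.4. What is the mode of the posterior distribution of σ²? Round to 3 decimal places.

1.324

Posterior: Inverse-Gamma(shape = 5.2+8/2 = 9.2, scale = 2.3+22.4/2 = 13.5).
Mode = β/(α+1) = 13.5/10.2 = 1.324.
Mean = β/(α−1) = 13.5/8.2 = 1.646.
This is the posterior mode — the MAP estimate.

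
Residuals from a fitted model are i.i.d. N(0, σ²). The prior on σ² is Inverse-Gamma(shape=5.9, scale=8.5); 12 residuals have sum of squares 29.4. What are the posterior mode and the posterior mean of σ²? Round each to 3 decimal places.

Posterior: Inverse-Gamma(shape = 5.9+12/2 = 11.9, scale = 8.5+29.4/2 = 23.2).
Mode = β/(α+1) = 23.2/12.9 = 1.798.
Mean = β/(α−1) = 23.2/10.9 = 2.128.
Right-skewed posterior ⇒ mode < mean.

MAP = 1.798; posterior mean = 2.128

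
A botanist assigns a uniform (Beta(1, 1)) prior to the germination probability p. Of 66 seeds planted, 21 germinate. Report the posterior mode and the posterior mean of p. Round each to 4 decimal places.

Posterior: Beta(1+21, 1+45) = Beta(22, 46).
Mode = (22−1)/(22+46−2) = 21/66 = 0.3182.
With a flat prior the MAP equals the MLE, 21/66.
Mean = 22/(22+46) = 22/68 = 0.3235.
The posterior is right-skewed, so the mean exceeds the mode.

MAP = 0.3182; posterior mean = 0.3235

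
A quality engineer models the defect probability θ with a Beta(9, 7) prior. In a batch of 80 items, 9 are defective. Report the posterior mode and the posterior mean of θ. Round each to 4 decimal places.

Posterior: Beta(9+9, 7+71) = Beta(18, 78).
Mode = (18−1)/(18+78−2) = 17/94 = 0.1809.
Mean = 18/(18+78) = 18/96 = 0.1875.
Right-skewed posterior ⇒ mode < mean.

θ_MAP = 0.1809, E[θ|data] = 0.1875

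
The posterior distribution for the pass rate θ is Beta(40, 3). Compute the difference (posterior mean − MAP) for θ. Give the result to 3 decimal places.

Mode = (40−1)/(40+3−2) = 39/41 = 0.951.
Mean = 40/(40+3) = 40/43 = 0.930.
Difference = 0.930 − 0.951 = -0.021.

-0.021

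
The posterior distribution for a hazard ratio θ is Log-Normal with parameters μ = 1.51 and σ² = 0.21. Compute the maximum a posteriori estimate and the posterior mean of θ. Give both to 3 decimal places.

MAP: 3.669. Posterior mean: 5.028.

Mode = exp(μ − σ²) = exp(1.30) = 3.669.
Mean = exp(μ + σ²/2) = exp(1.615) = 5.028.
Right-skewed posterior ⇒ mode < mean.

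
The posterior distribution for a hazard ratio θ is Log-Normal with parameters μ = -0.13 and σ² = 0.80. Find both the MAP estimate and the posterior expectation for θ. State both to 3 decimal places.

MAP = 0.395; posterior mean = 1.310

Mode = exp(μ − σ²) = exp(-0.93) = 0.395.
Mean = exp(μ + σ²/2) = exp(0.270) = 1.310.
Right-skewed posterior ⇒ mode < mean.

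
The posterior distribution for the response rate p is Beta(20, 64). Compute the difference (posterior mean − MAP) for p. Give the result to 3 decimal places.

0.006

Mode = (20−1)/(20+64−2) = 19/82 = 0.232.
Mean = 20/(20+64) = 20/84 = 0.238.
Difference = 0.238 − 0.232 = 0.006.
The posterior is right-skewed, so the mean exceeds the mode.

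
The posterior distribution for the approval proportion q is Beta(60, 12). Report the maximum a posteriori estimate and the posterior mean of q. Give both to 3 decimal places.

Mode = (60−1)/(60+12−2) = 59/70 = 0.843.
Mean = 60/(60+12) = 60/72 = 0.833.

q_MAP = 0.843, E[q|data] = 0.833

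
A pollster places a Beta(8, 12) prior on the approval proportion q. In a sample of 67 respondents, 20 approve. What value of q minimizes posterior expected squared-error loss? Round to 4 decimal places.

0.3218

Posterior: Beta(8+20, 12+47) = Beta(28, 59).
Mode = (28−1)/(28+59−2) = 27/85 = 0.3176.
Mean = 28/(28+59) = 28/87 = 0.3218.
Squared-error loss ⇒ the optimal estimator is the posterior mean.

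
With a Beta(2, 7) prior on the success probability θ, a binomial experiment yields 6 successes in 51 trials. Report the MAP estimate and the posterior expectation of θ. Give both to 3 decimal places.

MAP: 0.121. Posterior mean: 0.133.

Posterior: Beta(2+6, 7+45) = Beta(8, 52).
Mode = (8−1)/(8+52−2) = 7/58 = 0.121.
Mean = 8/(8+52) = 8/60 = 0.133.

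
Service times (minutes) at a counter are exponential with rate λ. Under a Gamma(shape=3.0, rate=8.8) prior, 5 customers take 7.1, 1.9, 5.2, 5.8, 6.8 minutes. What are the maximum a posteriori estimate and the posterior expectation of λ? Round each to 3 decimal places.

λ_MAP = 0.197, E[λ|data] = 0.225

Σ times = 26.8. Posterior: Gamma(shape = 3.0+5 = 8.0, rate = 8.8+26.8 = 35.6).
Mode = (α−1)/β = 7.0/35.6 = 0.197.
Mean = α/β = 8.0/35.6 = 0.225.
Mean > mode: the posterior has a right tail.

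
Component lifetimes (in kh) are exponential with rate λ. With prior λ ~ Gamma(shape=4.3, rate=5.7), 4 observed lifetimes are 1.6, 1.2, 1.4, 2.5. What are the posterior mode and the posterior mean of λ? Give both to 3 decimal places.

MAP = 0.589; posterior mean = 0.669

Σ times = 6.7. Posterior: Gamma(shape = 4.3+4 = 8.3, rate = 5.7+6.7 = 12.4).
Mode = (α−1)/β = 7.3/12.4 = 0.589.
Mean = α/β = 8.3/12.4 = 0.669.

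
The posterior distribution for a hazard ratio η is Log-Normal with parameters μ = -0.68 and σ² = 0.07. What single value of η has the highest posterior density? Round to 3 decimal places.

Mode = exp(μ − σ²) = exp(-0.75) = 0.472.
Mean = exp(μ + σ²/2) = exp(-0.645) = 0.525.
This is the posterior mode — the MAP estimate.

0.472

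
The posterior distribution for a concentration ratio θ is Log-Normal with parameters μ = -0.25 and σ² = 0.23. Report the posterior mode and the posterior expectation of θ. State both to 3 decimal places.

posterior mode = 0.619, posterior expectation = 0.874

Mode = exp(μ − σ²) = exp(-0.48) = 0.619.
Mean = exp(μ + σ²/2) = exp(-0.135) = 0.874.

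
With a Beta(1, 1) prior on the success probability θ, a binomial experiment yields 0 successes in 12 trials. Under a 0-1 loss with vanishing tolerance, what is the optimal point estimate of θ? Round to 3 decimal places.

Posterior: Beta(1+0, 1+12) = Beta(1, 13).
Since α = 1 ≤ 1 and β > 1, the Beta density is monotone decreasing on [0,1]; the mode is at 0.
Mean = 1/(1+13) = 0.071.
This is the posterior mode — the MAP estimate.

0.000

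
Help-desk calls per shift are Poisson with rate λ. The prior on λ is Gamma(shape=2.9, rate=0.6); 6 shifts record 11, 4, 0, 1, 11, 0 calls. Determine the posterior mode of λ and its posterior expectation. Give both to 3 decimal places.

Σ counts = 27. Posterior: Gamma(shape = 2.9+27 = 29.9, rate = 0.6+6 = 6.6).
Mode = (α−1)/β = 28.9/6.6 = 4.379.
Mean = α/β = 29.9/6.6 = 4.530.

λ_MAP = 4.379, E[λ|data] = 4.530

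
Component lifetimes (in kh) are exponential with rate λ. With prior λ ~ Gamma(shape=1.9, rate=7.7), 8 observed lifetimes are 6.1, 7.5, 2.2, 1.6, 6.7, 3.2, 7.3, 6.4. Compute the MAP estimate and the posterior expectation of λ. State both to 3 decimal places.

Σ times = 41.0. Posterior: Gamma(shape = 1.9+8 = 9.9, rate = 7.7+41.0 = 48.7).
Mode = (α−1)/β = 8.9/48.7 = 0.183.
Mean = α/β = 9.9/48.7 = 0.203.

MAP estimate = 0.183, posterior expectation = 0.203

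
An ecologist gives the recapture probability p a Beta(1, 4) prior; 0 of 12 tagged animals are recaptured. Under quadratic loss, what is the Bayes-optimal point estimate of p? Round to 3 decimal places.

0.059

Posterior: Beta(1+0, 4+12) = Beta(1, 16).
Since α = 1 ≤ 1 and β > 1, the Beta density is monotone decreasing on [0,1]; the mode is at 0.
Mean = 1/(1+16) = 0.059.
Quadratic loss ⇒ the optimal estimator is the posterior mean.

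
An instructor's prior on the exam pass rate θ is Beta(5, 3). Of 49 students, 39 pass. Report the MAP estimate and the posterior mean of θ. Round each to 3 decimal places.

θ_MAP = 0.782, E[θ|data] = 0.772

Posterior: Beta(5+39, 3+10) = Beta(44, 13).
Mode = (44−1)/(44+13−2) = 43/55 = 0.782.
Mean = 44/(44+13) = 44/57 = 0.772.
Left-skewed posterior ⇒ mean < mode.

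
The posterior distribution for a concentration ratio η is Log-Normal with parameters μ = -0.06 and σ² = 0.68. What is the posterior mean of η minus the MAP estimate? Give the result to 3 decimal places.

0.846

Mode = exp(μ − σ²) = exp(-0.74) = 0.477.
Mean = exp(μ + σ²/2) = exp(0.280) = 1.323.
Difference = 1.323 − 0.477 = 0.846.
Right-skewed posterior ⇒ mode < mean.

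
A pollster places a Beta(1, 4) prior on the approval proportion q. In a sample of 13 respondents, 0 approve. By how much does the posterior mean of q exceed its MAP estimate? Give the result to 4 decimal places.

Posterior: Beta(1+0, 4+13) = Beta(1, 17).
Since α = 1 ≤ 1 and β > 1, the Beta density is monotone decreasing on [0,1]; the mode is at 0.
Mean = 1/(1+17) = 0.0556.
Difference = 0.0556 − 0.0000 = 0.0556.
Right-skewed posterior ⇒ mode < mean.

0.0556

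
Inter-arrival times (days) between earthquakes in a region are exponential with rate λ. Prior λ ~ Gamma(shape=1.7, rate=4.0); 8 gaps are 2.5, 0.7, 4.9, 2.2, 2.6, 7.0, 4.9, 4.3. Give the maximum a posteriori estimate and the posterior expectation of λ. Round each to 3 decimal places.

MAP = 0.263, posterior mean = 0.293

Σ times = 29.1. Posterior: Gamma(shape = 1.7+8 = 9.7, rate = 4.0+29.1 = 33.1).
Mode = (α−1)/β = 8.7/33.1 = 0.263.
Mean = α/β = 9.7/33.1 = 0.293.
The mean is pulled above the mode by the posterior's right skew.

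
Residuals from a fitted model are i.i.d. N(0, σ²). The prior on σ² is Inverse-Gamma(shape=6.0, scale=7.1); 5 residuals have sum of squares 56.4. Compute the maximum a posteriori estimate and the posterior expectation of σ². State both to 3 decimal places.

Posterior: Inverse-Gamma(shape = 6.0+5/2 = 8.5, scale = 7.1+56.4/2 = 35.3).
Mode = β/(α+1) = 35.3/9.5 = 3.716.
Mean = β/(α−1) = 35.3/7.5 = 4.707.
Right-skewed posterior ⇒ mode < mean.

MAP: 3.716. Posterior mean: 4.707.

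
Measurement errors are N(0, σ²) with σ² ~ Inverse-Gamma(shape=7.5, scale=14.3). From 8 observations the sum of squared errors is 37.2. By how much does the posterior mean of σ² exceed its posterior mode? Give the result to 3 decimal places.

0.501

Posterior: Inverse-Gamma(shape = 7.5+8/2 = 11.5, scale = 14.3+37.2/2 = 32.9).
Mode = β/(α+1) = 32.9/12.5 = 2.632.
Mean = β/(α−1) = 32.9/10.5 = 3.133.
Difference = 3.133 − 2.632 = 0.501.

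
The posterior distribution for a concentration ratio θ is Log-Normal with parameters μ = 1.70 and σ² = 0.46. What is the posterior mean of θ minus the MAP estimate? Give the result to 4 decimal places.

3.4339

Mode = exp(μ − σ²) = exp(1.24) = 3.4556.
Mean = exp(μ + σ²/2) = exp(1.930) = 6.8895.
Difference = 6.8895 − 3.4556 = 3.4339.
The posterior is right-skewed, so the mean exceeds the mode.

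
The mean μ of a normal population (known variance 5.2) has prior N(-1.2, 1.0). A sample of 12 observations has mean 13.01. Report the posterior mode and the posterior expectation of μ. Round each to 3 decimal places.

MAP = 8.714, posterior mean = 8.714

Posterior for μ is Normal. Precision-weighted mean: (1/1.0·-1.2 + 12/5.2·13.01) / (1/1.0 + 12/5.2) = 8.714.
A Normal posterior is symmetric, so mode = mean.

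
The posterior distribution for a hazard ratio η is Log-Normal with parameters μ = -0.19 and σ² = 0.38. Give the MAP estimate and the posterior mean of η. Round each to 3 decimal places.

Mode = exp(μ − σ²) = exp(-0.57) = 0.566.
Mean = exp(μ + σ²/2) = exp(0.000) = 1.000.
Mean > mode: the posterior has a right tail.

η_MAP = 0.566, E[η|data] = 1.000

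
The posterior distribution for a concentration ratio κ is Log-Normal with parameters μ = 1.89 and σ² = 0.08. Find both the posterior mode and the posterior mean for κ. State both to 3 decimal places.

MAP = 6.110; posterior mean = 6.890

Mode = exp(μ − σ²) = exp(1.81) = 6.110.
Mean = exp(μ + σ²/2) = exp(1.930) = 6.890.
The posterior is right-skewed, so the mean exceeds the mode.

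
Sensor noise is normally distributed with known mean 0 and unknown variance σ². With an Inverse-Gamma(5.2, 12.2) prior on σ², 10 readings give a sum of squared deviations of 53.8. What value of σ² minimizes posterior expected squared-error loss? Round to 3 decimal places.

4.250

Posterior: Inverse-Gamma(shape = 5.2+10/2 = 10.2, scale = 12.2+53.8/2 = 39.1).
Mode = β/(α+1) = 39.1/11.2 = 3.491.
Mean = β/(α−1) = 39.1/9.2 = 4.250.
Squared-error loss ⇒ the optimal estimator is the posterior mean.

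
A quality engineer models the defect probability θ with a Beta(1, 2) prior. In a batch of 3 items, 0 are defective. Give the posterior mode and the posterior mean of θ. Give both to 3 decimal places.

MAP = 0.000; posterior mean = 0.167

Posterior: Beta(1+0, 2+3) = Beta(1, 5).
Since α = 1 ≤ 1 and β > 1, the Beta density is monotone decreasing on [0,1]; the mode is at 0.
Mean = 1/(1+5) = 0.167.
The mean is pulled above the mode by the posterior's right skew.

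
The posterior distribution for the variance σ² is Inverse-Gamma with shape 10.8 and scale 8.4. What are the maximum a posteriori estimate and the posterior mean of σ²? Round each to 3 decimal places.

Mode = β/(α+1) = 8.4/11.8 = 0.712.
Mean = β/(α−1) = 8.4/9.8 = 0.857.
Right-skewed posterior ⇒ mode < mean.

MAP: 0.712. Posterior mean: 0.857.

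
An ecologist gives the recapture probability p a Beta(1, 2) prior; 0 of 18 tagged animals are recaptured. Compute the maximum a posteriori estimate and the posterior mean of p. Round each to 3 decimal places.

Posterior: Beta(1+0, 2+18) = Beta(1, 20).
Since α = 1 ≤ 1 and β > 1, the Beta density is monotone decreasing on [0,1]; the mode is at 0.
Mean = 1/(1+20) = 0.048.
Right-skewed posterior ⇒ mode < mean.

MAP = 0.000; posterior mean = 0.048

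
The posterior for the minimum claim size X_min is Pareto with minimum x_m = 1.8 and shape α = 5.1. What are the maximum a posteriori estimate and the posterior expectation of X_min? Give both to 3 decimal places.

X_min_MAP = 1.800, E[X_min|data] = 2.239

The Pareto density is strictly decreasing on [x_m, ∞), so the mode is x_m = 1.800.
Mean = α·x_m/(α−1) = 5.1·1.8/4.1 = 2.239.
The mean is pulled above the mode by the posterior's right skew.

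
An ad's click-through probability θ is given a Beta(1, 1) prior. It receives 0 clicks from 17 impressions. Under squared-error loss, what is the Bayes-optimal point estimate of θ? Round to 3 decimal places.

0.053

Posterior: Beta(1+0, 1+17) = Beta(1, 18).
Since α = 1 ≤ 1 and β > 1, the Beta density is monotone decreasing on [0,1]; the mode is at 0.
Mean = 1/(1+18) = 0.053.
Squared-error loss ⇒ the optimal estimator is the posterior mean.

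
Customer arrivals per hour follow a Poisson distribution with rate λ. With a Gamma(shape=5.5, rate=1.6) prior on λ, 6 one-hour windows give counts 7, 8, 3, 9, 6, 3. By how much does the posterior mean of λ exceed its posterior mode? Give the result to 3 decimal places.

0.132

Σ counts = 36. Posterior: Gamma(shape = 5.5+36 = 41.5, rate = 1.6+6 = 7.6).
Mode = (α−1)/β = 40.5/7.6 = 5.329.
Mean = α/β = 41.5/7.6 = 5.461.
Difference = 5.461 − 5.329 = 0.132.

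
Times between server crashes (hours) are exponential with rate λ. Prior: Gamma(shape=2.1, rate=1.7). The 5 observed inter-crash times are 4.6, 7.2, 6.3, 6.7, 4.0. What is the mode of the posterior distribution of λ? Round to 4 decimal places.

0.2000

Σ times = 28.8. Posterior: Gamma(shape = 2.1+5 = 7.1, rate = 1.7+28.8 = 30.5).
Mode = (α−1)/β = 6.1/30.5 = 0.2000.
Mean = α/β = 7.1/30.5 = 0.2328.
This is the posterior mode — the MAP estimate.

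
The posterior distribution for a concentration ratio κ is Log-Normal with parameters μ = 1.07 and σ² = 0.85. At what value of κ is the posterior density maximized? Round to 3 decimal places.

1.246

Mode = exp(μ − σ²) = exp(0.22) = 1.246.
Mean = exp(μ + σ²/2) = exp(1.495) = 4.459.
This is the posterior mode — the MAP estimate.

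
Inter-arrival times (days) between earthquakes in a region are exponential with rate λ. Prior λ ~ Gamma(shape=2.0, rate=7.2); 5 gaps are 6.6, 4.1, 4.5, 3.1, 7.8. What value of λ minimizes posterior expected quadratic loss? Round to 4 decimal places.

Σ times = 26.1. Posterior: Gamma(shape = 2.0+5 = 7.0, rate = 7.2+26.1 = 33.3).
Mode = (α−1)/β = 6.0/33.3 = 0.1802.
Mean = α/β = 7.0/33.3 = 0.2102.
Quadratic loss ⇒ the optimal estimator is the posterior mean.

0.2102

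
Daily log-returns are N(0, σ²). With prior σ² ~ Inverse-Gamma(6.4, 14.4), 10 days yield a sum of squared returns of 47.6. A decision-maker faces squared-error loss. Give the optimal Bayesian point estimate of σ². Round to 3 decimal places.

Posterior: Inverse-Gamma(shape = 6.4+10/2 = 11.4, scale = 14.4+47.6/2 = 38.2).
Mode = β/(α+1) = 38.2/12.4 = 3.081.
Mean = β/(α−1) = 38.2/10.4 = 3.673.
Squared-error loss ⇒ the optimal estimator is the posterior mean.

3.673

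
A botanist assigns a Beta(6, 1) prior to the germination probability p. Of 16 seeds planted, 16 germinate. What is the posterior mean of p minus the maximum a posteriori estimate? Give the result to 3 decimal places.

-0.043

Posterior: Beta(6+16, 1+0) = Beta(22, 1).
Since β = 1 ≤ 1 and α > 1, the Beta density is monotone increasing on [0,1]; the mode is at 1.
Mean = 22/(22+1) = 0.957.
Difference = 0.957 − 1.000 = -0.043.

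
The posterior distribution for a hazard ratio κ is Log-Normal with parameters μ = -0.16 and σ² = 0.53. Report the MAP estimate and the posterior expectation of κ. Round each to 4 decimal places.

Mode = exp(μ − σ²) = exp(-0.69) = 0.5016.
Mean = exp(μ + σ²/2) = exp(0.105) = 1.1107.
The mean is pulled above the mode by the posterior's right skew.

MAP = 0.5016, posterior mean = 1.1107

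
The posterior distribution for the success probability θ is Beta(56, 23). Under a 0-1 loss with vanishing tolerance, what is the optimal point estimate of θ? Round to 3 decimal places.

Mode = (56−1)/(56+23−2) = 55/77 = 0.714.
Mean = 56/(56+23) = 56/79 = 0.709.
This is the posterior mode — the MAP estimate.

0.714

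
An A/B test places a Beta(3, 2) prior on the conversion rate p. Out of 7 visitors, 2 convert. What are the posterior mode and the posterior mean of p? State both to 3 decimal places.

MAP = 0.400, posterior mean = 0.417

Posterior: Beta(3+2, 2+5) = Beta(5, 7).
Mode = (5−1)/(5+7−2) = 4/10 = 0.400.
Mean = 5/(5+7) = 5/12 = 0.417.
Right-skewed posterior ⇒ mode < mean.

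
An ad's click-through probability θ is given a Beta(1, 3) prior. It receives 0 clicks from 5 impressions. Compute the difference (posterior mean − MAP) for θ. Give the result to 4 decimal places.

0.1111

Posterior: Beta(1+0, 3+5) = Beta(1, 8).
Since α = 1 ≤ 1 and β > 1, the Beta density is monotone decreasing on [0,1]; the mode is at 0.
Mean = 1/(1+8) = 0.1111.
Difference = 0.1111 − 0.0000 = 0.1111.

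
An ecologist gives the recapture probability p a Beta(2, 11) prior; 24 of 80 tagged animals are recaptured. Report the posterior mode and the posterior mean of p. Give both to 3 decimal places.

posterior mode = 0.275, posterior mean = 0.280

Posterior: Beta(2+24, 11+56) = Beta(26, 67).
Mode = (26−1)/(26+67−2) = 25/91 = 0.275.
Mean = 26/(26+67) = 26/93 = 0.280.
The posterior is right-skewed, so the mean exceeds the mode.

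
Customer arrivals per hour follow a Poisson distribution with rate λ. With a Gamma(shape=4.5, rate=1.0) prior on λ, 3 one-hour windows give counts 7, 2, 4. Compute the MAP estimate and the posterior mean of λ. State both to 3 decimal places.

MAP estimate = 4.125, posterior mean = 4.375

Σ counts = 13. Posterior: Gamma(shape = 4.5+13 = 17.5, rate = 1.0+3 = 4.0).
Mode = (α−1)/β = 16.5/4.0 = 4.125.
Mean = α/β = 17.5/4.0 = 4.375.
Mean > mode: the posterior has a right tail.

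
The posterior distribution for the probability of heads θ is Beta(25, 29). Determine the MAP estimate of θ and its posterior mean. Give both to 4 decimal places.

MAP: 0.4615. Posterior mean: 0.4630.

Mode = (25−1)/(25+29−2) = 24/52 = 0.4615.
Mean = 25/(25+29) = 25/54 = 0.4630.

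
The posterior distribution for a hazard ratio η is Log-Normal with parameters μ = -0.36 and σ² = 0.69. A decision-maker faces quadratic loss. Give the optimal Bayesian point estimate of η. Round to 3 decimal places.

Mode = exp(μ − σ²) = exp(-1.05) = 0.350.
Mean = exp(μ + σ²/2) = exp(-0.015) = 0.985.
Quadratic loss ⇒ the optimal estimator is the posterior mean.

0.985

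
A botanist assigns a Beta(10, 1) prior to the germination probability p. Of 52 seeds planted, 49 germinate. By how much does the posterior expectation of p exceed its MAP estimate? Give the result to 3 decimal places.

Posterior: Beta(10+49, 1+3) = Beta(59, 4).
Mode = (59−1)/(59+4−2) = 58/61 = 0.951.
Mean = 59/(59+4) = 59/63 = 0.937.
Difference = 0.937 − 0.951 = -0.014.
Mode > mean: the posterior has a left tail.

-0.014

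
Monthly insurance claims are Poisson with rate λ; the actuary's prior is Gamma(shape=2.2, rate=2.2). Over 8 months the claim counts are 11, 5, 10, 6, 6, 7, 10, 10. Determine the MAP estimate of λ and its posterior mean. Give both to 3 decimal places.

MAP = 6.490, posterior mean = 6.588

Σ counts = 65. Posterior: Gamma(shape = 2.2+65 = 67.2, rate = 2.2+8 = 10.2).
Mode = (α−1)/β = 66.2/10.2 = 6.490.
Mean = α/β = 67.2/10.2 = 6.588.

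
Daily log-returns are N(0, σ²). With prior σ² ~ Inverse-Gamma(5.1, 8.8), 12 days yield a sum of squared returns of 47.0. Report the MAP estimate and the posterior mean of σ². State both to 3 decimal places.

Posterior: Inverse-Gamma(shape = 5.1+12/2 = 11.1, scale = 8.8+47.0/2 = 32.3).
Mode = β/(α+1) = 32.3/12.1 = 2.669.
Mean = β/(α−1) = 32.3/10.1 = 3.198.
Right-skewed posterior ⇒ mode < mean.

σ²_MAP = 2.669, E[σ²|data] = 3.198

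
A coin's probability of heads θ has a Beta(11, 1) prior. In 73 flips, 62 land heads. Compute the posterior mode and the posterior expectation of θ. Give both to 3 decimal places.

Posterior: Beta(11+62, 1+11) = Beta(73, 12).
Mode = (73−1)/(73+12−2) = 72/83 = 0.867.
Mean = 73/(73+12) = 73/85 = 0.859.

MAP: 0.867. Posterior mean: 0.859.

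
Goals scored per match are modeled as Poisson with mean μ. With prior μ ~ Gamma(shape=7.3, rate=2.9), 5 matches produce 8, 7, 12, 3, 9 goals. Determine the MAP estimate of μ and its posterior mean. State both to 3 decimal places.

Σ counts = 39. Posterior: Gamma(shape = 7.3+39 = 46.3, rate = 2.9+5 = 7.9).
Mode = (α−1)/β = 45.3/7.9 = 5.734.
Mean = α/β = 46.3/7.9 = 5.861.

μ_MAP = 5.734, E[μ|data] = 5.861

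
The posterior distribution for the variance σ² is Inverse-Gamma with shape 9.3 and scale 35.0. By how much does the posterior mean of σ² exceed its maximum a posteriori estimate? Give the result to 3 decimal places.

0.819

Mode = β/(α+1) = 35.0/10.3 = 3.398.
Mean = β/(α−1) = 35.0/8.3 = 4.217.
Difference = 4.217 − 3.398 = 0.819.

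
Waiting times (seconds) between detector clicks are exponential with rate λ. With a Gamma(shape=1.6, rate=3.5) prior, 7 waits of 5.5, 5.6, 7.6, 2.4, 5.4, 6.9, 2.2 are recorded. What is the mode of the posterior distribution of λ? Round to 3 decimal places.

Σ times = 35.6. Posterior: Gamma(shape = 1.6+7 = 8.6, rate = 3.5+35.6 = 39.1).
Mode = (α−1)/β = 7.6/39.1 = 0.194.
Mean = α/β = 8.6/39.1 = 0.220.
This is the posterior mode — the MAP estimate.

0.194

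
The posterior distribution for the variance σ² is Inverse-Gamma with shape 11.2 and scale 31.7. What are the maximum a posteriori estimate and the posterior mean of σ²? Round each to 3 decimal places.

MAP = 2.598, posterior mean = 3.108

Mode = β/(α+1) = 31.7/12.2 = 2.598.
Mean = β/(α−1) = 31.7/10.2 = 3.108.
The posterior is right-skewed, so the mean exceeds the mode.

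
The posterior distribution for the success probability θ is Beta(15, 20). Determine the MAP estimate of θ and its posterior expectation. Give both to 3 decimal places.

θ_MAP = 0.424, E[θ|data] = 0.429

Mode = (15−1)/(15+20−2) = 14/33 = 0.424.
Mean = 15/(15+20) = 15/35 = 0.429.
The posterior is right-skewed, so the mean exceeds the mode.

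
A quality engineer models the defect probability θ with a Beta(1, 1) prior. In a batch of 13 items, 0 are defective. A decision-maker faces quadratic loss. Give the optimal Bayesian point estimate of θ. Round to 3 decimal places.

0.067

Posterior: Beta(1+0, 1+13) = Beta(1, 14).
Since α = 1 ≤ 1 and β > 1, the Beta density is monotone decreasing on [0,1]; the mode is at 0.
Mean = 1/(1+14) = 0.067.
Quadratic loss ⇒ the optimal estimator is the posterior mean.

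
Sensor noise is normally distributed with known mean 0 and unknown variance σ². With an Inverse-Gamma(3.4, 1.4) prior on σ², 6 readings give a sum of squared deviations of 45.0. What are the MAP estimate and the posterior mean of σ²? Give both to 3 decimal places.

MAP = 3.230; posterior mean = 4.426

Posterior: Inverse-Gamma(shape = 3.4+6/2 = 6.4, scale = 1.4+45.0/2 = 23.9).
Mode = β/(α+1) = 23.9/7.4 = 3.230.
Mean = β/(α−1) = 23.9/5.4 = 4.426.
Right-skewed posterior ⇒ mode < mean.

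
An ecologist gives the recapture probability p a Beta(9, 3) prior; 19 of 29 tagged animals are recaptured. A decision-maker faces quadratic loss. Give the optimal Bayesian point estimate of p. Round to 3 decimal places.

Posterior: Beta(9+19, 3+10) = Beta(28, 13).
Mode = (28−1)/(28+13−2) = 27/39 = 0.692.
Mean = 28/(28+13) = 28/41 = 0.683.
Quadratic loss ⇒ the optimal estimator is the posterior mean.

0.683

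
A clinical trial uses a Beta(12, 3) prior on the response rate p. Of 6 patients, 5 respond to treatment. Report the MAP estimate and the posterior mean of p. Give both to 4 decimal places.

p_MAP = 0.8421, E[p|data] = 0.8095

Posterior: Beta(12+5, 3+1) = Beta(17, 4).
Mode = (17−1)/(17+4−2) = 16/19 = 0.8421.
Mean = 17/(17+4) = 17/21 = 0.8095.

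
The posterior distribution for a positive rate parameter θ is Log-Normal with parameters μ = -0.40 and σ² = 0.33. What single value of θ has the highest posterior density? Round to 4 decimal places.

Mode = exp(μ − σ²) = exp(-0.73) = 0.4819.
Mean = exp(μ + σ²/2) = exp(-0.235) = 0.7906.
This is the posterior mode — the MAP estimate.

0.4819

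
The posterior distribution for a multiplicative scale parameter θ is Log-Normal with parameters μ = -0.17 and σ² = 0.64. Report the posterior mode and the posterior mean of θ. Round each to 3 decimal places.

Mode = exp(μ − σ²) = exp(-0.81) = 0.445.
Mean = exp(μ + σ²/2) = exp(0.150) = 1.162.

MAP: 0.445. Posterior mean: 1.162.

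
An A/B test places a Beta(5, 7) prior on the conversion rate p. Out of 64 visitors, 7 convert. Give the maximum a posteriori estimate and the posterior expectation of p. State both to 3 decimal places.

MAP = 0.149, posterior mean = 0.158

Posterior: Beta(5+7, 7+57) = Beta(12, 64).
Mode = (12−1)/(12+64−2) = 11/74 = 0.149.
Mean = 12/(12+64) = 12/76 = 0.158.
The posterior is right-skewed, so the mean exceeds the mode.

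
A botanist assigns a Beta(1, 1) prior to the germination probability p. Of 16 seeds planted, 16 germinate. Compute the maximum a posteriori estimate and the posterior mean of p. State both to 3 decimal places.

Posterior: Beta(1+16, 1+0) = Beta(17, 1).
Since β = 1 ≤ 1 and α > 1, the Beta density is monotone increasing on [0,1]; the mode is at 1.
Mean = 17/(17+1) = 0.944.

MAP = 1.000, posterior mean = 0.944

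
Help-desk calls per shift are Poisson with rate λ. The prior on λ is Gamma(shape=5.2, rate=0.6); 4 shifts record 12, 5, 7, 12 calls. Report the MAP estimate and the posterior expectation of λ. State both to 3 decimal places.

Σ counts = 36. Posterior: Gamma(shape = 5.2+36 = 41.2, rate = 0.6+4 = 4.6).
Mode = (α−1)/β = 40.2/4.6 = 8.739.
Mean = α/β = 41.2/4.6 = 8.957.
The posterior is right-skewed, so the mean exceeds the mode.

MAP: 8.739. Posterior mean: 8.957.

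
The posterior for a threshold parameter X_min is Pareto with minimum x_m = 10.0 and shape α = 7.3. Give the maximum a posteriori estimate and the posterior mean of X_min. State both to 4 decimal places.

The Pareto density is strictly decreasing on [x_m, ∞), so the mode is x_m = 10.0000.
Mean = α·x_m/(α−1) = 7.3·10.0/6.3 = 11.5873.

X_min_MAP = 10.0000, E[X_min|data] = 11.5873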